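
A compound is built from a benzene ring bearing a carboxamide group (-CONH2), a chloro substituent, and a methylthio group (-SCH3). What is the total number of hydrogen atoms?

8

Atom tally by fragment:
  benzene ring core → C:6 H:6
  (− 3 ring H displaced by substituents)
  + CONH2 → C:1 H:2 O:1 N:1
  + Cl → Cl:1
  + SCH3 → C:1 H:3 S:1
Element totals:
  C: 8
  H: 8
  Cl: 1
  N: 1
  O: 1
  S: 1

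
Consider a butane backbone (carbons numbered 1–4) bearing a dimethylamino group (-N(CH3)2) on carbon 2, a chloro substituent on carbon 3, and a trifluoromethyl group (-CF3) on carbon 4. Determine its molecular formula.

C7H13ClF3N

Atom tally by fragment:
  CH3 → C:1 H:3
  CH(N(CH3)2) → C:3 H:7 N:1
  CH(Cl) → C:1 H:1 Cl:1
  CH2CF3 → C:2 H:2 F:3
Element totals:
  C: 7
  H: 13
  Cl: 1
  F: 3
  N: 1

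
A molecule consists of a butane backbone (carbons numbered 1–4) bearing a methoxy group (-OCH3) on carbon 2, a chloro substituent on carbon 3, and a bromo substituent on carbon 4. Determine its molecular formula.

C5H10BrClO

Atom tally by fragment:
  CH3 → C:1 H:3
  CH(OCH3) → C:2 H:4 O:1
  CH(Cl) → C:1 H:1 Cl:1
  CH2Br → C:1 H:2 Br:1
Element totals:
  C: 5
  H: 10
  Br: 1
  Cl: 1
  O: 1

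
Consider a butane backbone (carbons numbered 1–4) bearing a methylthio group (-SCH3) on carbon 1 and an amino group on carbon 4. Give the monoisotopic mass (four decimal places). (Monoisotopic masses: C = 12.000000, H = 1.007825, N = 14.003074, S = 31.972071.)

119.0769

Atom tally by fragment:
  CH3SCH2 → C:2 H:5 S:1
  CH2 → C:1 H:2
  CH2 → C:1 H:2
  CH2NH2 → C:1 H:4 N:1
Element totals:
  C: 5
  H: 13
  N: 1
  S: 1
Molecular formula: C5H13NS.
  M = 5(12.0) + 13(1.007825) + 14.003074 + 31.972071
    = 60.000000 + 13.101725 + 14.003074 + 31.972071 = 119.076870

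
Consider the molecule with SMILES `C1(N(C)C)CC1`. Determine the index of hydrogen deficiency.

1

Atom tally by fragment:
  cyclopropane ring core → C:3 H:6
  (− 1 ring H displaced by substituents)
  + N(CH3)2 → N:1 C:2 H:6
Element totals:
  C: 5
  H: 11
  N: 1
Molecular formula: C5H11N.
DoU = (2C + 2 + N − H − X) / 2 = (2·5 + 2 + 1 − 11 − 0) / 2 = 1.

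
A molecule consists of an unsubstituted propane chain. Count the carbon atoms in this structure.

Atom tally by fragment:
  CH3 → C:1 H:3
  CH2 → C:1 H:2
  CH3 → C:1 H:3
Element totals:
  C: 3
  H: 8

3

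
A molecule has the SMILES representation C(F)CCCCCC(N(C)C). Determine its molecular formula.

C9H20FN

Atom tally by fragment:
  FCH2 → C:1 H:2 F:1
  CH2 → C:1 H:2
  CH2 → C:1 H:2
  CH2 → C:1 H:2
  CH2 → C:1 H:2
  CH2 → C:1 H:2
  CH2N(CH3)2 → C:3 H:8 N:1
Element totals:
  C: 9
  H: 20
  F: 1
  N: 1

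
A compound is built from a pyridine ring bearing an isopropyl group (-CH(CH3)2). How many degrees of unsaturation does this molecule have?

Atom tally by fragment:
  pyridine ring core → C:5 H:5 N:1
  (− 1 ring H displaced by substituents)
  + CH(CH3)2 → C:3 H:7
Element totals:
  C: 8
  H: 11
  N: 1
Molecular formula: C8H11N.
DoU = (2C + 2 + N − H − X) / 2 = (2·8 + 2 + 1 − 11 − 0) / 2 = 4.

4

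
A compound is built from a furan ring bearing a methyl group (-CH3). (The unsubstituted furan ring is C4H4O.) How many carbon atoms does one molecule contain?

5

Atom tally by fragment:
  furan ring core → C:4 H:4 O:1
  (− 1 ring H displaced by substituents)
  + CH3 → C:1 H:3
Element totals:
  C: 5
  H: 6
  O: 1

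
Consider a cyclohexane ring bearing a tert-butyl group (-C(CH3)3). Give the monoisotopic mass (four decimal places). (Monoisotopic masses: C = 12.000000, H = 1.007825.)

140.1565

Atom tally by fragment:
  cyclohexane ring core → C:6 H:12
  (− 1 ring H displaced by substituents)
  + C(CH3)3 → C:4 H:9
Element totals:
  C: 10
  H: 20
Molecular formula: C10H20.
  M = 10(12.0) + 20(1.007825)
    = 120.000000 + 20.156500 = 140.156500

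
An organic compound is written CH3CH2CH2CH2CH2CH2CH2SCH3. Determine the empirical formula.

C8H18S

Atom tally by fragment:
  CH3 → C:1 H:3
  CH2 → C:1 H:2
  CH2 → C:1 H:2
  CH2 → C:1 H:2
  CH2 → C:1 H:2
  CH2 → C:1 H:2
  CH2SCH3 → C:2 H:5 S:1
Element totals:
  C: 8
  H: 18
  S: 1
Molecular formula: C8H18S.
gcd of subscripts (8, 18, 1) = 1, so the empirical formula equals the molecular formula.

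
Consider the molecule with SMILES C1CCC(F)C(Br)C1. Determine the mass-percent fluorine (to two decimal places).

10.49%

Atom tally by fragment:
  cyclohexane ring core → C:6 H:12
  (− 2 ring H displaced by substituents)
  + F → F:1
  + Br → Br:1
Element totals:
  C: 6
  H: 10
  Br: 1
  F: 1
Molecular formula: C6H10BrF.
Molar mass = 181.048 g/mol.
Mass from F: 1 × 18.998 = 18.998 g/mol.
%F = 18.998 / 181.048 × 100 = 10.49%.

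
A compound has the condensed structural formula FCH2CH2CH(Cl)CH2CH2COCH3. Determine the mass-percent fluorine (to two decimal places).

Element totals:
  C: 7
  H: 12
  Cl: 1
  F: 1
  O: 1
Molecular formula: C7H12ClFO.
Molar mass = 166.620 g/mol.
Mass from F: 1 × 18.998 = 18.998 g/mol.
%F = 18.998 / 166.620 × 100 = 11.40%.

11.40%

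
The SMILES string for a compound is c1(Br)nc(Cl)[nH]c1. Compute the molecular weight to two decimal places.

Atom tally by fragment:
  imidazole ring core → C:3 H:4 N:2
  (− 2 ring H displaced by substituents)
  + Br → Br:1
  + Cl → Cl:1
Element totals:
  C: 3
  H: 2
  Br: 1
  Cl: 1
  N: 2
Molecular formula: C3H2BrClN2.
  M = 3(12.011) + 2(1.008) + 79.904 + 35.45 + 2(14.007)
    = 36.033 + 2.016 + 79.904 + 35.450 + 28.014 = 181.417

181.42 g/mol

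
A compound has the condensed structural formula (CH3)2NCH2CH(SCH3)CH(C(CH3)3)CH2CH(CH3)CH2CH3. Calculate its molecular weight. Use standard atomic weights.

Element totals:
  C: 15
  H: 33
  N: 1
  S: 1
Molecular formula: C15H33NS.
  M = 15(12.011) + 33(1.008) + 14.007 + 32.06
    = 180.165 + 33.264 + 14.007 + 32.060 = 259.496

259.50 g/mol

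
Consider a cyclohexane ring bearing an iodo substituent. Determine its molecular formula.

C6H11I

Atom tally by fragment:
  cyclohexane ring core → C:6 H:12
  (− 1 ring H displaced by substituents)
  + I → I:1
Element totals:
  C: 6
  H: 11
  I: 1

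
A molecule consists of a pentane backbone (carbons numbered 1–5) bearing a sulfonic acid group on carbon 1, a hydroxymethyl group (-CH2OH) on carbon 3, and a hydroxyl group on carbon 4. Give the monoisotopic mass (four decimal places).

Atom tally by fragment:
  HO3SCH2 → C:1 H:3 S:1 O:3
  CH2 → C:1 H:2
  CH(CH2OH) → C:2 H:4 O:1
  CH(OH) → C:1 H:2 O:1
  CH3 → C:1 H:3
Element totals:
  C: 6
  H: 14
  O: 5
  S: 1
Molecular formula: C6H14O5S.
  M = 6(12.0) + 14(1.007825) + 5(15.994915) + 31.972071
    = 72.000000 + 14.109550 + 79.974575 + 31.972071 = 198.056196

198.0562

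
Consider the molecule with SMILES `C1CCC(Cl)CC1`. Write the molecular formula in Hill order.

C6H11Cl

Atom tally by fragment:
  cyclohexane ring core → C:6 H:12
  (− 1 ring H displaced by substituents)
  + Cl → Cl:1
Element totals:
  C: 6
  H: 11
  Cl: 1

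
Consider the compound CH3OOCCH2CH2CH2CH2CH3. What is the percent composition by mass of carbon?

64.58%

Atom tally by fragment:
  CH3OOCCH2 → C:3 H:5 O:2
  CH2 → C:1 H:2
  CH2 → C:1 H:2
  CH2 → C:1 H:2
  CH3 → C:1 H:3
Element totals:
  C: 7
  H: 14
  O: 2
Molecular formula: C7H14O2.
Molar mass = 130.187 g/mol.
Mass from C: 7 × 12.011 = 84.077 g/mol.
%C = 84.077 / 130.187 × 100 = 64.58%.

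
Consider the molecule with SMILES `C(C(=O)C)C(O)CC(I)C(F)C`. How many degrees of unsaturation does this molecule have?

1

Atom tally by fragment:
  CH3COCH2 → C:3 H:5 O:1
  CH(OH) → C:1 H:2 O:1
  CH2 → C:1 H:2
  CH(I) → C:1 H:1 I:1
  CH(F) → C:1 H:1 F:1
  CH3 → C:1 H:3
Element totals:
  C: 8
  H: 14
  F: 1
  I: 1
  O: 2
Molecular formula: C8H14FIO2.
DoU = (2C + 2 + N − H − X) / 2 = (2·8 + 2 + 0 − 14 − 2) / 2 = 1.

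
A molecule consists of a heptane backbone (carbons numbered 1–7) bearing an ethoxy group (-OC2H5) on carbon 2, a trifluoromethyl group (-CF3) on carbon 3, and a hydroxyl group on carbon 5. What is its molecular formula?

Atom tally by fragment:
  CH3 → C:1 H:3
  CH(OC2H5) → C:3 H:6 O:1
  CH(CF3) → C:2 H:1 F:3
  CH2 → C:1 H:2
  CH(OH) → C:1 H:2 O:1
  CH2 → C:1 H:2
  CH3 → C:1 H:3
Element totals:
  C: 10
  H: 19
  F: 3
  O: 2

C10H19F3O2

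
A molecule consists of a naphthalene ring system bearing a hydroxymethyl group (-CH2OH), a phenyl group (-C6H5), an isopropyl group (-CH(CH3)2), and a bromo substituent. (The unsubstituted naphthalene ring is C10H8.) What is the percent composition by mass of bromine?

22.49%

Atom tally by fragment:
  naphthalene ring system core → C:10 H:8
  (− 4 ring H displaced by substituents)
  + CH2OH → C:1 H:3 O:1
  + C6H5 → C:6 H:5
  + CH(CH3)2 → C:3 H:7
  + Br → Br:1
Element totals:
  C: 20
  H: 19
  Br: 1
  O: 1
Molecular formula: C20H19BrO.
Molar mass = 355.275 g/mol.
Mass from Br: 1 × 79.904 = 79.904 g/mol.
%Br = 79.904 / 355.275 × 100 = 22.49%.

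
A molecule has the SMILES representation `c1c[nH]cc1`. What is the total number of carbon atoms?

Atom tally by fragment:
  pyrrole ring core → C:4 H:5 N:1
Element totals:
  C: 4
  H: 5
  N: 1

4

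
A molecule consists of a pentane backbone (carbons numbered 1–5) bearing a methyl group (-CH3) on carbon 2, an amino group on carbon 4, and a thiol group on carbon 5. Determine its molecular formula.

Atom tally by fragment:
  CH3 → C:1 H:3
  CH(CH3) → C:2 H:4
  CH2 → C:1 H:2
  CH(NH2) → C:1 H:3 N:1
  CH2SH → C:1 H:3 S:1
Element totals:
  C: 6
  H: 15
  N: 1
  S: 1

C6H15NS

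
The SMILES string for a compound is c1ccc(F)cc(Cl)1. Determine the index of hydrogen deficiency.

Atom tally by fragment:
  benzene ring core → C:6 H:6
  (− 2 ring H displaced by substituents)
  + F → F:1
  + Cl → Cl:1
Element totals:
  C: 6
  H: 4
  Cl: 1
  F: 1
Molecular formula: C6H4ClF.
DoU = (2C + 2 + N − H − X) / 2 = (2·6 + 2 + 0 − 4 − 2) / 2 = 4.

4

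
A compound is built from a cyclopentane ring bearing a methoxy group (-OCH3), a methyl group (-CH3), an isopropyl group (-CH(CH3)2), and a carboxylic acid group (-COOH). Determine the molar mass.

Atom tally by fragment:
  cyclopentane ring core → C:5 H:10
  (− 4 ring H displaced by substituents)
  + OCH3 → C:1 H:3 O:1
  + CH3 → C:1 H:3
  + CH(CH3)2 → C:3 H:7
  + COOH → C:1 H:1 O:2
Element totals:
  C: 11
  H: 20
  O: 3
Molecular formula: C11H20O3.
  M = 11(12.011) + 20(1.008) + 3(15.999)
    = 132.121 + 20.160 + 47.997 = 200.278

200.28 g/mol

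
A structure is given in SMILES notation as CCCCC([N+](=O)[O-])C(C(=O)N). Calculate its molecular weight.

Atom tally by fragment:
  CH3 → C:1 H:3
  CH2 → C:1 H:2
  CH2 → C:1 H:2
  CH2 → C:1 H:2
  CH(NO2) → C:1 H:1 N:1 O:2
  CH2CONH2 → C:2 H:4 O:1 N:1
Element totals:
  C: 7
  H: 14
  N: 2
  O: 3
Molecular formula: C7H14N2O3.
  M = 7(12.011) + 14(1.008) + 2(14.007) + 3(15.999)
    = 84.077 + 14.112 + 28.014 + 47.997 = 174.200

174.20 g/mol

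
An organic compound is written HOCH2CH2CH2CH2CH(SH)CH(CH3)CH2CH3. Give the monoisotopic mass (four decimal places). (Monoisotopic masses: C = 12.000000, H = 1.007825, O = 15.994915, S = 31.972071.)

Element totals:
  C: 9
  H: 20
  O: 1
  S: 1
Molecular formula: C9H20OS.
  M = 9(12.0) + 20(1.007825) + 15.994915 + 31.972071
    = 108.000000 + 20.156500 + 15.994915 + 31.972071 = 176.123486

176.1235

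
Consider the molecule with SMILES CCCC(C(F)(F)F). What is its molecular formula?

C5H9F3

Atom tally by fragment:
  CH3 → C:1 H:3
  CH2 → C:1 H:2
  CH2 → C:1 H:2
  CH2CF3 → C:2 H:2 F:3
Element totals:
  C: 5
  H: 9
  F: 3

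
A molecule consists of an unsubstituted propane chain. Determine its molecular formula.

Atom tally by fragment:
  CH3 → C:1 H:3
  CH2 → C:1 H:2
  CH3 → C:1 H:3
Element totals:
  C: 3
  H: 8

C3H8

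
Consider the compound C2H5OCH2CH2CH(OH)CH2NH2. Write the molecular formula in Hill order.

Atom tally by fragment:
  C2H5OCH2 → C:3 H:7 O:1
  CH2 → C:1 H:2
  CH(OH) → C:1 H:2 O:1
  CH2NH2 → C:1 H:4 N:1
Element totals:
  C: 6
  H: 15
  N: 1
  O: 2

C6H15NO2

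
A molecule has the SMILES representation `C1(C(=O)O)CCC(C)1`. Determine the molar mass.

Atom tally by fragment:
  cyclobutane ring core → C:4 H:8
  (− 2 ring H displaced by substituents)
  + COOH → C:1 H:1 O:2
  + CH3 → C:1 H:3
Element totals:
  C: 6
  H: 10
  O: 2
Molecular formula: C6H10O2.
  M = 6(12.011) + 10(1.008) + 2(15.999)
    = 72.066 + 10.080 + 31.998 = 114.144

114.14 g/mol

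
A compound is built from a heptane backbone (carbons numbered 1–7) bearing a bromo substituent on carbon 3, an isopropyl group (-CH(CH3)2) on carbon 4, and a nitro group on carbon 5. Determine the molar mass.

Atom tally by fragment:
  CH3 → C:1 H:3
  CH2 → C:1 H:2
  CH(Br) → C:1 H:1 Br:1
  CH(CH(CH3)2) → C:4 H:8
  CH(NO2) → C:1 H:1 N:1 O:2
  CH2 → C:1 H:2
  CH3 → C:1 H:3
Element totals:
  C: 10
  H: 20
  Br: 1
  N: 1
  O: 2
Molecular formula: C10H20BrNO2.
  M = 10(12.011) + 20(1.008) + 79.904 + 14.007 + 2(15.999)
    = 120.110 + 20.160 + 79.904 + 14.007 + 31.998 = 266.179

266.18 g/mol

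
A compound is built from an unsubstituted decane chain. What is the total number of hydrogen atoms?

22

Atom tally by fragment:
  CH3 → C:1 H:3
  CH2 → C:1 H:2
  CH2 → C:1 H:2
  CH2 → C:1 H:2
  CH2 → C:1 H:2
  CH2 → C:1 H:2
  CH2 → C:1 H:2
  CH2 → C:1 H:2
  CH2 → C:1 H:2
  CH3 → C:1 H:3
Element totals:
  C: 10
  H: 22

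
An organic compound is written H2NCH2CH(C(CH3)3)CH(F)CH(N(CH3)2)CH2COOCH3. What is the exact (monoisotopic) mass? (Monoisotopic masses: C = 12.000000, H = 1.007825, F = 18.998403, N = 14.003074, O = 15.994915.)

Element totals:
  C: 13
  H: 27
  F: 1
  N: 2
  O: 2
Molecular formula: C13H27FN2O2.
  M = 13(12.0) + 27(1.007825) + 18.998403 + 2(14.003074) + 2(15.994915)
    = 156.000000 + 27.211275 + 18.998403 + 28.006148 + 31.989830 = 262.205656

262.2057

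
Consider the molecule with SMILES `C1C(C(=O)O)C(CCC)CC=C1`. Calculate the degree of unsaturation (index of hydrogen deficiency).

3

Atom tally by fragment:
  cyclohexene ring core → C:6 H:10
  (− 2 ring H displaced by substituents)
  + COOH → C:1 H:1 O:2
  + CH2CH2CH3 → C:3 H:7
Element totals:
  C: 10
  H: 16
  O: 2
Molecular formula: C10H16O2.
DoU = (2C + 2 + N − H − X) / 2 = (2·10 + 2 + 0 − 16 − 0) / 2 = 3.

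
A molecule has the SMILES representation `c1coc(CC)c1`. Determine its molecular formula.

Atom tally by fragment:
  furan ring core → C:4 H:4 O:1
  (− 1 ring H displaced by substituents)
  + C2H5 → C:2 H:5
Element totals:
  C: 6
  H: 8
  O: 1

C6H8O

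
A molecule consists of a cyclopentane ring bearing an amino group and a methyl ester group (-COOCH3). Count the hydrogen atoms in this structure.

13

Atom tally by fragment:
  cyclopentane ring core → C:5 H:10
  (− 2 ring H displaced by substituents)
  + NH2 → N:1 H:2
  + COOCH3 → C:2 H:3 O:2
Element totals:
  C: 7
  H: 13
  N: 1
  O: 2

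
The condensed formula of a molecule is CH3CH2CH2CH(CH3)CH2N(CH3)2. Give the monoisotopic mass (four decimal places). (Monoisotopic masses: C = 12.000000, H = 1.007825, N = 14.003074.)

129.1517

Atom tally by fragment:
  CH3 → C:1 H:3
  CH2 → C:1 H:2
  CH2 → C:1 H:2
  CH(CH3) → C:2 H:4
  CH2N(CH3)2 → C:3 H:8 N:1
Element totals:
  C: 8
  H: 19
  N: 1
Molecular formula: C8H19N.
  M = 8(12.0) + 19(1.007825) + 14.003074
    = 96.000000 + 19.148675 + 14.003074 = 129.151749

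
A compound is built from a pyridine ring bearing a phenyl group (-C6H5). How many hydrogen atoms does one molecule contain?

9

Atom tally by fragment:
  pyridine ring core → C:5 H:5 N:1
  (− 1 ring H displaced by substituents)
  + C6H5 → C:6 H:5
Element totals:
  C: 11
  H: 9
  N: 1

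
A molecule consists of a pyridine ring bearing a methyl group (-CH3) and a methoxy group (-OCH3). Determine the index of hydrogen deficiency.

Atom tally by fragment:
  pyridine ring core → C:5 H:5 N:1
  (− 2 ring H displaced by substituents)
  + CH3 → C:1 H:3
  + OCH3 → C:1 H:3 O:1
Element totals:
  C: 7
  H: 9
  N: 1
  O: 1
Molecular formula: C7H9NO.
DoU = (2C + 2 + N − H − X) / 2 = (2·7 + 2 + 1 − 9 − 0) / 2 = 4.

4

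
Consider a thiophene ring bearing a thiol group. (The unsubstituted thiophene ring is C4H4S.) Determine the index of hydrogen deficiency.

3

Atom tally by fragment:
  thiophene ring core → C:4 H:4 S:1
  (− 1 ring H displaced by substituents)
  + SH → S:1 H:1
Element totals:
  C: 4
  H: 4
  S: 2
Molecular formula: C4H4S2.
DoU = (2C + 2 + N − H − X) / 2 = (2·4 + 2 + 0 − 4 − 0) / 2 = 3.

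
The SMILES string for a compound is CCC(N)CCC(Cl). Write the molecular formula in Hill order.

Atom tally by fragment:
  CH3 → C:1 H:3
  CH2 → C:1 H:2
  CH(NH2) → C:1 H:3 N:1
  CH2 → C:1 H:2
  CH2 → C:1 H:2
  CH2Cl → C:1 H:2 Cl:1
Element totals:
  C: 6
  H: 14
  Cl: 1
  N: 1

C6H14ClN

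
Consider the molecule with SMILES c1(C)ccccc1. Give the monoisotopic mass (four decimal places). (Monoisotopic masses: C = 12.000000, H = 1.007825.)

Atom tally by fragment:
  benzene ring core → C:6 H:6
  (− 1 ring H displaced by substituents)
  + CH3 → C:1 H:3
Element totals:
  C: 7
  H: 8
Molecular formula: C7H8.
  M = 7(12.0) + 8(1.007825)
    = 84.000000 + 8.062600 = 92.062600

92.0626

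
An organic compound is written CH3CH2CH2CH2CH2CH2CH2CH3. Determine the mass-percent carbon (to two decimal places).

84.12%

Atom tally by fragment:
  CH3 → C:1 H:3
  CH2 → C:1 H:2
  CH2 → C:1 H:2
  CH2 → C:1 H:2
  CH2 → C:1 H:2
  CH2 → C:1 H:2
  CH2 → C:1 H:2
  CH3 → C:1 H:3
Element totals:
  C: 8
  H: 18
Molecular formula: C8H18.
Molar mass = 114.232 g/mol.
Mass from C: 8 × 12.011 = 96.088 g/mol.
%C = 96.088 / 114.232 × 100 = 84.12%.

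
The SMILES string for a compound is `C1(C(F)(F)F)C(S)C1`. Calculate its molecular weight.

Atom tally by fragment:
  cyclopropane ring core → C:3 H:6
  (− 2 ring H displaced by substituents)
  + CF3 → C:1 F:3
  + SH → S:1 H:1
Element totals:
  C: 4
  H: 5
  F: 3
  S: 1
Molecular formula: C4H5F3S.
  M = 4(12.011) + 5(1.008) + 3(18.998) + 32.06
    = 48.044 + 5.040 + 56.994 + 32.060 = 142.138

142.14 g/mol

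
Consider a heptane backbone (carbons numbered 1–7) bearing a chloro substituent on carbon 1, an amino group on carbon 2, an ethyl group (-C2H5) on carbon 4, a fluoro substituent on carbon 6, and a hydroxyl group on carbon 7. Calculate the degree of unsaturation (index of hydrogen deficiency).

Atom tally by fragment:
  ClCH2 → C:1 H:2 Cl:1
  CH(NH2) → C:1 H:3 N:1
  CH2 → C:1 H:2
  CH(C2H5) → C:3 H:6
  CH2 → C:1 H:2
  CH(F) → C:1 H:1 F:1
  CH2OH → C:1 H:3 O:1
Element totals:
  C: 9
  H: 19
  Cl: 1
  F: 1
  N: 1
  O: 1
Molecular formula: C9H19ClFNO.
DoU = (2C + 2 + N − H − X) / 2 = (2·9 + 2 + 1 − 19 − 2) / 2 = 0.

0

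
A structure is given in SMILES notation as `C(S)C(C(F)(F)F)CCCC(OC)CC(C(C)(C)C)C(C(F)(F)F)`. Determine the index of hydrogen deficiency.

Atom tally by fragment:
  HSCH2 → C:1 H:3 S:1
  CH(CF3) → C:2 H:1 F:3
  CH2 → C:1 H:2
  CH2 → C:1 H:2
  CH2 → C:1 H:2
  CH(OCH3) → C:2 H:4 O:1
  CH2 → C:1 H:2
  CH(C(CH3)3) → C:5 H:10
  CH2CF3 → C:2 H:2 F:3
Element totals:
  C: 16
  H: 28
  F: 6
  O: 1
  S: 1
Molecular formula: C16H28F6OS.
DoU = (2C + 2 + N − H − X) / 2 = (2·16 + 2 + 0 − 28 − 6) / 2 = 0.

0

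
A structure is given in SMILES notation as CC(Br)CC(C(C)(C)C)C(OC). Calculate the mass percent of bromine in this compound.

33.69%

Atom tally by fragment:
  CH3 → C:1 H:3
  CH(Br) → C:1 H:1 Br:1
  CH2 → C:1 H:2
  CH(C(CH3)3) → C:5 H:10
  CH2OCH3 → C:2 H:5 O:1
Element totals:
  C: 10
  H: 21
  Br: 1
  O: 1
Molecular formula: C10H21BrO.
Molar mass = 237.181 g/mol.
Mass from Br: 1 × 79.904 = 79.904 g/mol.
%Br = 79.904 / 237.181 × 100 = 33.69%.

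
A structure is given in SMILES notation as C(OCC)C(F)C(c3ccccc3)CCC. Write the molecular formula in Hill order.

C14H21FO

Atom tally by fragment:
  C2H5OCH2 → C:3 H:7 O:1
  CH(F) → C:1 H:1 F:1
  CH(C6H5) → C:7 H:6
  CH2 → C:1 H:2
  CH2 → C:1 H:2
  CH3 → C:1 H:3
Element totals:
  C: 14
  H: 21
  F: 1
  O: 1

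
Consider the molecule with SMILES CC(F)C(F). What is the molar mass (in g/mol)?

80.08 g/mol

Atom tally by fragment:
  CH3 → C:1 H:3
  CH(F) → C:1 H:1 F:1
  CH2F → C:1 H:2 F:1
Element totals:
  C: 3
  H: 6
  F: 2
Molecular formula: C3H6F2.
  M = 3(12.011) + 6(1.008) + 2(18.998)
    = 36.033 + 6.048 + 37.996 = 80.077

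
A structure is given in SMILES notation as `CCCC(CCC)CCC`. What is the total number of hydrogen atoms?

Atom tally by fragment:
  CH3 → C:1 H:3
  CH2 → C:1 H:2
  CH2 → C:1 H:2
  CH(CH2CH2CH3) → C:4 H:8
  CH2 → C:1 H:2
  CH2 → C:1 H:2
  CH3 → C:1 H:3
Element totals:
  C: 10
  H: 22

22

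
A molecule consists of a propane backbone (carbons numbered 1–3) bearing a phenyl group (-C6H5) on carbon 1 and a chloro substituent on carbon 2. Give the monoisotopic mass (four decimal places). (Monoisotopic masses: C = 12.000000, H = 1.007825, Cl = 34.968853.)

Atom tally by fragment:
  C6H5CH2 → C:7 H:7
  CH(Cl) → C:1 H:1 Cl:1
  CH3 → C:1 H:3
Element totals:
  C: 9
  H: 11
  Cl: 1
Molecular formula: C9H11Cl.
  M = 9(12.0) + 11(1.007825) + 34.968853
    = 108.000000 + 11.086075 + 34.968853 = 154.054928

154.0549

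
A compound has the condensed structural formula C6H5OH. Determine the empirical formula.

C6H6O

Atom tally by fragment:
  benzene ring core → C:6 H:6
  (− 1 ring H displaced by substituents)
  + OH → O:1 H:1
Element totals:
  C: 6
  H: 6
  O: 1
Molecular formula: C6H6O.
gcd of subscripts (6, 6, 1) = 1, so the empirical formula equals the molecular formula.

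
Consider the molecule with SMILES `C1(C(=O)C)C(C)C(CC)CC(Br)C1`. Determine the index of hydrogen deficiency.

Atom tally by fragment:
  cyclohexane ring core → C:6 H:12
  (− 4 ring H displaced by substituents)
  + COCH3 → C:2 H:3 O:1
  + CH3 → C:1 H:3
  + C2H5 → C:2 H:5
  + Br → Br:1
Element totals:
  C: 11
  H: 19
  Br: 1
  O: 1
Molecular formula: C11H19BrO.
DoU = (2C + 2 + N − H − X) / 2 = (2·11 + 2 + 0 − 19 − 1) / 2 = 2.

2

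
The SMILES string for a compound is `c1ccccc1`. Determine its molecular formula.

Atom tally by fragment:
  benzene ring core → C:6 H:6
Element totals:
  C: 6
  H: 6

C6H6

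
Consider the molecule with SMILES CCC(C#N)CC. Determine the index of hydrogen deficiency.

Atom tally by fragment:
  CH3 → C:1 H:3
  CH2 → C:1 H:2
  CH(CN) → C:2 H:1 N:1
  CH2 → C:1 H:2
  CH3 → C:1 H:3
Element totals:
  C: 6
  H: 11
  N: 1
Molecular formula: C6H11N.
DoU = (2C + 2 + N − H − X) / 2 = (2·6 + 2 + 1 − 11 − 0) / 2 = 2.

2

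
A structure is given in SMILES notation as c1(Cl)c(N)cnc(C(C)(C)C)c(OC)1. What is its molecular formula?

Atom tally by fragment:
  pyridine ring core → C:5 H:5 N:1
  (− 4 ring H displaced by substituents)
  + Cl → Cl:1
  + NH2 → N:1 H:2
  + C(CH3)3 → C:4 H:9
  + OCH3 → C:1 H:3 O:1
Element totals:
  C: 10
  H: 15
  Cl: 1
  N: 2
  O: 1

C10H15ClN2O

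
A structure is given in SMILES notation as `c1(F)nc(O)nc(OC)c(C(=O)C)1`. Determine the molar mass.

186.14 g/mol

Atom tally by fragment:
  pyrimidine ring core → C:4 H:4 N:2
  (− 4 ring H displaced by substituents)
  + F → F:1
  + OH → O:1 H:1
  + OCH3 → C:1 H:3 O:1
  + COCH3 → C:2 H:3 O:1
Element totals:
  C: 7
  H: 7
  F: 1
  N: 2
  O: 3
Molecular formula: C7H7FN2O3.
  M = 7(12.011) + 7(1.008) + 18.998 + 2(14.007) + 3(15.999)
    = 84.077 + 7.056 + 18.998 + 28.014 + 47.997 = 186.142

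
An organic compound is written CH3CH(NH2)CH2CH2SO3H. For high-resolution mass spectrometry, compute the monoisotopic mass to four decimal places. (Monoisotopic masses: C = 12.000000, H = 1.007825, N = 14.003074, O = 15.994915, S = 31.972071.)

Atom tally by fragment:
  CH3 → C:1 H:3
  CH(NH2) → C:1 H:3 N:1
  CH2 → C:1 H:2
  CH2SO3H → C:1 H:3 S:1 O:3
Element totals:
  C: 4
  H: 11
  N: 1
  O: 3
  S: 1
Molecular formula: C4H11NO3S.
  M = 4(12.0) + 11(1.007825) + 14.003074 + 3(15.994915) + 31.972071
    = 48.000000 + 11.086075 + 14.003074 + 47.984745 + 31.972071 = 153.045965

153.0460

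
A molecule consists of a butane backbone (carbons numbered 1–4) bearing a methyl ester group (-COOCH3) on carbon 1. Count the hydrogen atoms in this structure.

12

Atom tally by fragment:
  CH3OOCCH2 → C:3 H:5 O:2
  CH2 → C:1 H:2
  CH2 → C:1 H:2
  CH3 → C:1 H:3
Element totals:
  C: 6
  H: 12
  O: 2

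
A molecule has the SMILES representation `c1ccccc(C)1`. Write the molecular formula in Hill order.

C7H8

Atom tally by fragment:
  benzene ring core → C:6 H:6
  (− 1 ring H displaced by substituents)
  + CH3 → C:1 H:3
Element totals:
  C: 7
  H: 8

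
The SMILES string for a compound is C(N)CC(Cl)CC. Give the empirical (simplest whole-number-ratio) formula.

C5H12ClN

Atom tally by fragment:
  H2NCH2 → C:1 H:4 N:1
  CH2 → C:1 H:2
  CH(Cl) → C:1 H:1 Cl:1
  CH2 → C:1 H:2
  CH3 → C:1 H:3
Element totals:
  C: 5
  H: 12
  Cl: 1
  N: 1
Molecular formula: C5H12ClN.
gcd of subscripts (5, 1, 12, 1) = 1, so the empirical formula equals the molecular formula.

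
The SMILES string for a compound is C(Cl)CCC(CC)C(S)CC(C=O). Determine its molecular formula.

Atom tally by fragment:
  ClCH2 → C:1 H:2 Cl:1
  CH2 → C:1 H:2
  CH2 → C:1 H:2
  CH(C2H5) → C:3 H:6
  CH(SH) → C:1 H:2 S:1
  CH2 → C:1 H:2
  CH2CHO → C:2 H:3 O:1
Element totals:
  C: 10
  H: 19
  Cl: 1
  O: 1
  S: 1

C10H19ClOS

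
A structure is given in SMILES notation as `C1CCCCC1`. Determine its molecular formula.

C6H12

Atom tally by fragment:
  cyclohexane ring core → C:6 H:12
Element totals:
  C: 6
  H: 12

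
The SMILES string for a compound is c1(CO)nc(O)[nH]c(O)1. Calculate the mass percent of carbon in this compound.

36.93%

Atom tally by fragment:
  imidazole ring core → C:3 H:4 N:2
  (− 3 ring H displaced by substituents)
  + CH2OH → C:1 H:3 O:1
  + OH → O:1 H:1
  + OH → O:1 H:1
Element totals:
  C: 4
  H: 6
  N: 2
  O: 3
Molecular formula: C4H6N2O3.
Molar mass = 130.103 g/mol.
Mass from C: 4 × 12.011 = 48.044 g/mol.
%C = 48.044 / 130.103 × 100 = 36.93%.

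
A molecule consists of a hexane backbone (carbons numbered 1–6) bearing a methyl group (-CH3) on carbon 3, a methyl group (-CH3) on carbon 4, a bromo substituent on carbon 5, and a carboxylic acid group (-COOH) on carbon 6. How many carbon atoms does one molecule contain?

Atom tally by fragment:
  CH3 → C:1 H:3
  CH2 → C:1 H:2
  CH(CH3) → C:2 H:4
  CH(CH3) → C:2 H:4
  CH(Br) → C:1 H:1 Br:1
  CH2COOH → C:2 H:3 O:2
Element totals:
  C: 9
  H: 17
  Br: 1
  O: 2

9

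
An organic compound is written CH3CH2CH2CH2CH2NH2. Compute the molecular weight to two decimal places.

87.17 g/mol

Element totals:
  C: 5
  H: 13
  N: 1
Molecular formula: C5H13N.
  M = 5(12.011) + 13(1.008) + 14.007
    = 60.055 + 13.104 + 14.007 = 87.166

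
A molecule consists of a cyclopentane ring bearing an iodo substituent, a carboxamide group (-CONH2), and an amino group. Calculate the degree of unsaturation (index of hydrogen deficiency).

Atom tally by fragment:
  cyclopentane ring core → C:5 H:10
  (− 3 ring H displaced by substituents)
  + I → I:1
  + CONH2 → C:1 H:2 O:1 N:1
  + NH2 → N:1 H:2
Element totals:
  C: 6
  H: 11
  I: 1
  N: 2
  O: 1
Molecular formula: C6H11IN2O.
DoU = (2C + 2 + N − H − X) / 2 = (2·6 + 2 + 2 − 11 − 1) / 2 = 2.

2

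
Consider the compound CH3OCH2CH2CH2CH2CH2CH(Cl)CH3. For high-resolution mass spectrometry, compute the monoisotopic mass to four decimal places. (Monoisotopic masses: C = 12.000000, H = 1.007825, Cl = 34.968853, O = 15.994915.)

Element totals:
  C: 8
  H: 17
  Cl: 1
  O: 1
Molecular formula: C8H17ClO.
  M = 8(12.0) + 17(1.007825) + 34.968853 + 15.994915
    = 96.000000 + 17.133025 + 34.968853 + 15.994915 = 164.096793

164.0968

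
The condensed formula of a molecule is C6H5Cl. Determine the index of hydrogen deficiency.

4

Atom tally by fragment:
  benzene ring core → C:6 H:6
  (− 1 ring H displaced by substituents)
  + Cl → Cl:1
Element totals:
  C: 6
  H: 5
  Cl: 1
Molecular formula: C6H5Cl.
DoU = (2C + 2 + N − H − X) / 2 = (2·6 + 2 + 0 − 5 − 1) / 2 = 4.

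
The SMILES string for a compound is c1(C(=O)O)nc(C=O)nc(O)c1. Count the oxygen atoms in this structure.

4

Atom tally by fragment:
  pyrimidine ring core → C:4 H:4 N:2
  (− 3 ring H displaced by substituents)
  + COOH → C:1 H:1 O:2
  + CHO → C:1 H:1 O:1
  + OH → O:1 H:1
Element totals:
  C: 6
  H: 4
  N: 2
  O: 4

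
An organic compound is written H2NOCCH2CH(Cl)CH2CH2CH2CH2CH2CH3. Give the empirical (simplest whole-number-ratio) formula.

Element totals:
  C: 9
  H: 18
  Cl: 1
  N: 1
  O: 1
Molecular formula: C9H18ClNO.
gcd of subscripts (9, 1, 18, 1, 1) = 1, so the empirical formula equals the molecular formula.

C9H18ClNO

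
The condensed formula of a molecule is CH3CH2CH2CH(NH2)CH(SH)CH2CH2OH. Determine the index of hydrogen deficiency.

0

Atom tally by fragment:
  CH3 → C:1 H:3
  CH2 → C:1 H:2
  CH2 → C:1 H:2
  CH(NH2) → C:1 H:3 N:1
  CH(SH) → C:1 H:2 S:1
  CH2CH2OH → C:2 H:5 O:1
Element totals:
  C: 7
  H: 17
  N: 1
  O: 1
  S: 1
Molecular formula: C7H17NOS.
DoU = (2C + 2 + N − H − X) / 2 = (2·7 + 2 + 1 − 17 − 0) / 2 = 0.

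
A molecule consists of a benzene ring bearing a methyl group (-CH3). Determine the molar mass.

Atom tally by fragment:
  benzene ring core → C:6 H:6
  (− 1 ring H displaced by substituents)
  + CH3 → C:1 H:3
Element totals:
  C: 7
  H: 8
Molecular formula: C7H8.
  M = 7(12.011) + 8(1.008)
    = 84.077 + 8.064 = 92.141

92.14 g/mol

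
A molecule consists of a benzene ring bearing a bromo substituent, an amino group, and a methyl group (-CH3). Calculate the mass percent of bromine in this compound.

42.95%

Atom tally by fragment:
  benzene ring core → C:6 H:6
  (− 3 ring H displaced by substituents)
  + Br → Br:1
  + NH2 → N:1 H:2
  + CH3 → C:1 H:3
Element totals:
  C: 7
  H: 8
  Br: 1
  N: 1
Molecular formula: C7H8BrN.
Molar mass = 186.052 g/mol.
Mass from Br: 1 × 79.904 = 79.904 g/mol.
%Br = 79.904 / 186.052 × 100 = 42.95%.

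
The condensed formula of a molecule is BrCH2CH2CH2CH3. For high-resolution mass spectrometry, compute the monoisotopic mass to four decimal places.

135.9888

Element totals:
  C: 4
  H: 9
  Br: 1
Molecular formula: C4H9Br.
  M = 4(12.0) + 9(1.007825) + 78.918338
    = 48.000000 + 9.070425 + 78.918338 = 135.988763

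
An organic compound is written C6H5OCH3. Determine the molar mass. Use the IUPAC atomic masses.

Element totals:
  C: 7
  H: 8
  O: 1
Molecular formula: C7H8O.
  M = 7(12.011) + 8(1.008) + 15.999
    = 84.077 + 8.064 + 15.999 = 108.140

108.14 g/mol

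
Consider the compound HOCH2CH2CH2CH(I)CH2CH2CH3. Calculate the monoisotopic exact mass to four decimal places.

Element totals:
  C: 7
  H: 15
  I: 1
  O: 1
Molecular formula: C7H15IO.
  M = 7(12.0) + 15(1.007825) + 126.904472 + 15.994915
    = 84.000000 + 15.117375 + 126.904472 + 15.994915 = 242.016762

242.0168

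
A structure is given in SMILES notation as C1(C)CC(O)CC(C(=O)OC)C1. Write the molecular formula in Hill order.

Atom tally by fragment:
  cyclohexane ring core → C:6 H:12
  (− 3 ring H displaced by substituents)
  + CH3 → C:1 H:3
  + OH → O:1 H:1
  + COOCH3 → C:2 H:3 O:2
Element totals:
  C: 9
  H: 16
  O: 3

C9H16O3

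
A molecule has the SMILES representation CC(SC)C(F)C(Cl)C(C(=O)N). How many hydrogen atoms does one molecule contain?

Atom tally by fragment:
  CH3 → C:1 H:3
  CH(SCH3) → C:2 H:4 S:1
  CH(F) → C:1 H:1 F:1
  CH(Cl) → C:1 H:1 Cl:1
  CH2CONH2 → C:2 H:4 O:1 N:1
Element totals:
  C: 7
  H: 13
  Cl: 1
  F: 1
  N: 1
  O: 1
  S: 1

13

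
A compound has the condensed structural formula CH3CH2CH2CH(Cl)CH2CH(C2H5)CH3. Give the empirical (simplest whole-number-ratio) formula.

Element totals:
  C: 9
  H: 19
  Cl: 1
Molecular formula: C9H19Cl.
gcd of subscripts (9, 1, 19) = 1, so the empirical formula equals the molecular formula.

C9H19Cl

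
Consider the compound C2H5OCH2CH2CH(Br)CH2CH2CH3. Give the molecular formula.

Element totals:
  C: 8
  H: 17
  Br: 1
  O: 1

C8H17BrO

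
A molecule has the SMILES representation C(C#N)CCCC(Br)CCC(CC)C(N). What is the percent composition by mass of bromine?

29.03%

Atom tally by fragment:
  NCCH2 → C:2 H:2 N:1
  CH2 → C:1 H:2
  CH2 → C:1 H:2
  CH2 → C:1 H:2
  CH(Br) → C:1 H:1 Br:1
  CH2 → C:1 H:2
  CH2 → C:1 H:2
  CH(C2H5) → C:3 H:6
  CH2NH2 → C:1 H:4 N:1
Element totals:
  C: 12
  H: 23
  Br: 1
  N: 2
Molecular formula: C12H23BrN2.
Molar mass = 275.234 g/mol.
Mass from Br: 1 × 79.904 = 79.904 g/mol.
%Br = 79.904 / 275.234 × 100 = 29.03%.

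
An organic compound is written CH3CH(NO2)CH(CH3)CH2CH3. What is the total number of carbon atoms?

Element totals:
  C: 6
  H: 13
  N: 1
  O: 2

6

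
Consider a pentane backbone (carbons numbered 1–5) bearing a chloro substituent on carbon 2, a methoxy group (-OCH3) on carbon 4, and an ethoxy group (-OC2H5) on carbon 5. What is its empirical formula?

Atom tally by fragment:
  CH3 → C:1 H:3
  CH(Cl) → C:1 H:1 Cl:1
  CH2 → C:1 H:2
  CH(OCH3) → C:2 H:4 O:1
  CH2OC2H5 → C:3 H:7 O:1
Element totals:
  C: 8
  H: 17
  Cl: 1
  O: 2
Molecular formula: C8H17ClO2.
gcd of subscripts (8, 1, 17, 2) = 1, so the empirical formula equals the molecular formula.

C8H17ClO2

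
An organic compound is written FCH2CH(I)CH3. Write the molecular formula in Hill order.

Atom tally by fragment:
  FCH2 → C:1 H:2 F:1
  CH(I) → C:1 H:1 I:1
  CH3 → C:1 H:3
Element totals:
  C: 3
  H: 6
  F: 1
  I: 1

C3H6FI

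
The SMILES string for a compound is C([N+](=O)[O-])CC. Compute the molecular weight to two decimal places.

89.09 g/mol

Atom tally by fragment:
  O2NCH2 → C:1 H:2 N:1 O:2
  CH2 → C:1 H:2
  CH3 → C:1 H:3
Element totals:
  C: 3
  H: 7
  N: 1
  O: 2
Molecular formula: C3H7NO2.
  M = 3(12.011) + 7(1.008) + 14.007 + 2(15.999)
    = 36.033 + 7.056 + 14.007 + 31.998 = 89.094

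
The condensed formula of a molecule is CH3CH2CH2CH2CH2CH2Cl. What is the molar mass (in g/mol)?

120.62 g/mol

Element totals:
  C: 6
  H: 13
  Cl: 1
Molecular formula: C6H13Cl.
  M = 6(12.011) + 13(1.008) + 35.45
    = 72.066 + 13.104 + 35.450 = 120.620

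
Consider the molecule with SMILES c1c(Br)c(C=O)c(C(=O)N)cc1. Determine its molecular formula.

Atom tally by fragment:
  benzene ring core → C:6 H:6
  (− 3 ring H displaced by substituents)
  + Br → Br:1
  + CHO → C:1 H:1 O:1
  + CONH2 → C:1 H:2 O:1 N:1
Element totals:
  C: 8
  H: 6
  Br: 1
  N: 1
  O: 2

C8H6BrNO2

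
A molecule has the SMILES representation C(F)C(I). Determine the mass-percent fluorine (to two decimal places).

10.92%

Atom tally by fragment:
  FCH2 → C:1 H:2 F:1
  CH2I → C:1 H:2 I:1
Element totals:
  C: 2
  H: 4
  F: 1
  I: 1
Molecular formula: C2H4FI.
Molar mass = 173.956 g/mol.
Mass from F: 1 × 18.998 = 18.998 g/mol.
%F = 18.998 / 173.956 × 100 = 10.92%.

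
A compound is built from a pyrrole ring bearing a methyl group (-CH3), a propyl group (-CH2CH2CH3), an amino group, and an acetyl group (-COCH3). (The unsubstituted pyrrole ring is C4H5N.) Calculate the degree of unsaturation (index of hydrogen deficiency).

4

Atom tally by fragment:
  pyrrole ring core → C:4 H:5 N:1
  (− 4 ring H displaced by substituents)
  + CH3 → C:1 H:3
  + CH2CH2CH3 → C:3 H:7
  + NH2 → N:1 H:2
  + COCH3 → C:2 H:3 O:1
Element totals:
  C: 10
  H: 16
  N: 2
  O: 1
Molecular formula: C10H16N2O.
DoU = (2C + 2 + N − H − X) / 2 = (2·10 + 2 + 2 − 16 − 0) / 2 = 4.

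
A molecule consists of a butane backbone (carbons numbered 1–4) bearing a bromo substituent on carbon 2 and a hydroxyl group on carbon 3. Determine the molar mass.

Atom tally by fragment:
  CH3 → C:1 H:3
  CH(Br) → C:1 H:1 Br:1
  CH(OH) → C:1 H:2 O:1
  CH3 → C:1 H:3
Element totals:
  C: 4
  H: 9
  Br: 1
  O: 1
Molecular formula: C4H9BrO.
  M = 4(12.011) + 9(1.008) + 79.904 + 15.999
    = 48.044 + 9.072 + 79.904 + 15.999 = 153.019

153.02 g/mol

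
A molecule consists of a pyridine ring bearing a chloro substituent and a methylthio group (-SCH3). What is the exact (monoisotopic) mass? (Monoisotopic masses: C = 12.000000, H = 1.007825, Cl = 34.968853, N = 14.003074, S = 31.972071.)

158.9909

Atom tally by fragment:
  pyridine ring core → C:5 H:5 N:1
  (− 2 ring H displaced by substituents)
  + Cl → Cl:1
  + SCH3 → C:1 H:3 S:1
Element totals:
  C: 6
  H: 6
  Cl: 1
  N: 1
  S: 1
Molecular formula: C6H6ClNS.
  M = 6(12.0) + 6(1.007825) + 34.968853 + 14.003074 + 31.972071
    = 72.000000 + 6.046950 + 34.968853 + 14.003074 + 31.972071 = 158.990948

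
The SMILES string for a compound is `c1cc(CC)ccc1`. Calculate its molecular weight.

Atom tally by fragment:
  benzene ring core → C:6 H:6
  (− 1 ring H displaced by substituents)
  + C2H5 → C:2 H:5
Element totals:
  C: 8
  H: 10
Molecular formula: C8H10.
  M = 8(12.011) + 10(1.008)
    = 96.088 + 10.080 = 106.168

106.17 g/mol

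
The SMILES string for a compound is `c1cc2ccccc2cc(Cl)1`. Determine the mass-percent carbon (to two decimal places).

73.86%

Atom tally by fragment:
  naphthalene ring system core → C:10 H:8
  (− 1 ring H displaced by substituents)
  + Cl → Cl:1
Element totals:
  C: 10
  H: 7
  Cl: 1
Molecular formula: C10H7Cl.
Molar mass = 162.616 g/mol.
Mass from C: 10 × 12.011 = 120.110 g/mol.
%C = 120.110 / 162.616 × 100 = 73.86%.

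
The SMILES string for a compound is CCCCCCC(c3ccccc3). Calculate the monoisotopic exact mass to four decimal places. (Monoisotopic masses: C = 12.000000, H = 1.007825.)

Atom tally by fragment:
  CH3 → C:1 H:3
  CH2 → C:1 H:2
  CH2 → C:1 H:2
  CH2 → C:1 H:2
  CH2 → C:1 H:2
  CH2 → C:1 H:2
  CH2C6H5 → C:7 H:7
Element totals:
  C: 13
  H: 20
Molecular formula: C13H20.
  M = 13(12.0) + 20(1.007825)
    = 156.000000 + 20.156500 = 176.156500

176.1565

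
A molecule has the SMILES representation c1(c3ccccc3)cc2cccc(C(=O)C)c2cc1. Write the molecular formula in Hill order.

C18H14O

Atom tally by fragment:
  naphthalene ring system core → C:10 H:8
  (− 2 ring H displaced by substituents)
  + C6H5 → C:6 H:5
  + COCH3 → C:2 H:3 O:1
Element totals:
  C: 18
  H: 14
  O: 1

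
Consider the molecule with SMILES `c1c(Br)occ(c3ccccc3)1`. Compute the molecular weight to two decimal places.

223.07 g/mol

Atom tally by fragment:
  furan ring core → C:4 H:4 O:1
  (− 2 ring H displaced by substituents)
  + Br → Br:1
  + C6H5 → C:6 H:5
Element totals:
  C: 10
  H: 7
  Br: 1
  O: 1
Molecular formula: C10H7BrO.
  M = 10(12.011) + 7(1.008) + 79.904 + 15.999
    = 120.110 + 7.056 + 79.904 + 15.999 = 223.069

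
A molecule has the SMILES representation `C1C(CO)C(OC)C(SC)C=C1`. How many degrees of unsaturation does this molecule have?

Atom tally by fragment:
  cyclohexene ring core → C:6 H:10
  (− 3 ring H displaced by substituents)
  + CH2OH → C:1 H:3 O:1
  + OCH3 → C:1 H:3 O:1
  + SCH3 → C:1 H:3 S:1
Element totals:
  C: 9
  H: 16
  O: 2
  S: 1
Molecular formula: C9H16O2S.
DoU = (2C + 2 + N − H − X) / 2 = (2·9 + 2 + 0 − 16 − 0) / 2 = 2.

2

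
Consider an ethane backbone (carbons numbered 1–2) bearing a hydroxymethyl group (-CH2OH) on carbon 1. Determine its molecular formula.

Atom tally by fragment:
  HOCH2CH2 → C:2 H:5 O:1
  CH3 → C:1 H:3
Element totals:
  C: 3
  H: 8
  O: 1

C3H8O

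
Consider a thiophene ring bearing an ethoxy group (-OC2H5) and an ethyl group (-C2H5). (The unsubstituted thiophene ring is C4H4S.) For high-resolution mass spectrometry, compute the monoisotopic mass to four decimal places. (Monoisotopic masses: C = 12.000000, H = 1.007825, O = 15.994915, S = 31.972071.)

Atom tally by fragment:
  thiophene ring core → C:4 H:4 S:1
  (− 2 ring H displaced by substituents)
  + OC2H5 → C:2 H:5 O:1
  + C2H5 → C:2 H:5
Element totals:
  C: 8
  H: 12
  O: 1
  S: 1
Molecular formula: C8H12OS.
  M = 8(12.0) + 12(1.007825) + 15.994915 + 31.972071
    = 96.000000 + 12.093900 + 15.994915 + 31.972071 = 156.060886

156.0609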